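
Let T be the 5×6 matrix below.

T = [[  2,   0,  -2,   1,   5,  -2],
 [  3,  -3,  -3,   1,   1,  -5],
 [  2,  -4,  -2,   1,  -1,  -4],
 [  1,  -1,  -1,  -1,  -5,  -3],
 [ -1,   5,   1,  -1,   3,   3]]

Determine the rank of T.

Row reduce to echelon form.
R2 ← R2 − (3/2)·R1: [0, -3, 0, -1/2, -13/2, -2]
R3 ← R3 − R1: [0, -4, 0, 0, -6, -2]
R4 ← R4 − (1/2)·R1: [0, -1, 0, -3/2, -15/2, -2]
R5 ← R5 + (1/2)·R1: [0, 5, 0, -1/2, 11/2, 2]
R3 ← R3 − (4/3)·R2: [0, 0, 0, 2/3, 8/3, 2/3]
R4 ← R4 − (1/3)·R2: [0, 0, 0, -4/3, -16/3, -4/3]
R5 ← R5 + (5/3)·R2: [0, 0, 0, -4/3, -16/3, -4/3]
R4 ← R4 + (2)·R3: [0, 0, 0, 0, 0, 0]
R5 ← R5 + (2)·R3: [0, 0, 0, 0, 0, 0]
Echelon form has 3 nonzero rows, so rank(T) = 3.

3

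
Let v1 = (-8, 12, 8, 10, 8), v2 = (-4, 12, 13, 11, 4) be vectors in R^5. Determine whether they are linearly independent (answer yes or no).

Form the matrix with these vectors as rows and row reduce.
R2 ← R2 − (1/2)·R1: [0, 6, 9, 6, 0]
2 nonzero rows, so the 2 vectors span a space of dimension 2.
Since 2 = 2, the vectors are linearly independent.

yes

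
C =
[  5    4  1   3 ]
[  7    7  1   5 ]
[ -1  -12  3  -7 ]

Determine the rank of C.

2

Row reduce to echelon form.
R2 ← R2 − (7/5)·R1: [0, 7/5, -2/5, 4/5]
R3 ← R3 + (1/5)·R1: [0, -56/5, 16/5, -32/5]
R3 ← R3 + (8)·R2: [0, 0, 0, 0]
Echelon form has 2 nonzero rows, so rank(C) = 2.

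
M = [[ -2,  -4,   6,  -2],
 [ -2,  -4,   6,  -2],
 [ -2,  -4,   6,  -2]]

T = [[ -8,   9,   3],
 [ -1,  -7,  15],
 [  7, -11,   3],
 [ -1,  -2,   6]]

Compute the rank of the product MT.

1

First compute MT:
[[ 64, -52, -60],
 [ 64, -52, -60],
 [ 64, -52, -60]]
Now row reduce the product.
R2 ← R2 − R1: [0, 0, 0]
R3 ← R3 − R1: [0, 0, 0]
1 nonzero row, so rank(MT) = 1.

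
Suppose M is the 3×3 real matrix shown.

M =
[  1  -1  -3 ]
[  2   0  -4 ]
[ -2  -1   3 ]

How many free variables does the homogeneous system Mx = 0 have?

1

Row reduce to echelon form.
R2 ← R2 − (2)·R1: [0, 2, 2]
R3 ← R3 + (2)·R1: [0, -3, -3]
R3 ← R3 + (3/2)·R2: [0, 0, 0]
2 nonzero rows, so rank(M) = 2.
M has 3 columns; by rank–nullity, nullity = 3 − 2 = 1.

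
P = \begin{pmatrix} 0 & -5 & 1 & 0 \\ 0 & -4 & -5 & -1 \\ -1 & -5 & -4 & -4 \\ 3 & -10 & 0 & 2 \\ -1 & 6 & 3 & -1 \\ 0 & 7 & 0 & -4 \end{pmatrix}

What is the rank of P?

4

Row reduce to echelon form.
Swap R1 ↔ R3
R4 ← R4 + (3)·R1: [0, -25, -12, -10]
R5 ← R5 − R1: [0, 11, 7, 3]
R3 ← R3 − (5/4)·R2: [0, 0, 29/4, 5/4]
R4 ← R4 − (25/4)·R2: [0, 0, 77/4, -15/4]
R5 ← R5 + (11/4)·R2: [0, 0, -27/4, 1/4]
R6 ← R6 + (7/4)·R2: [0, 0, -35/4, -23/4]
R4 ← R4 − (77/29)·R3: [0, 0, 0, -205/29]
R5 ← R5 + (27/29)·R3: [0, 0, 0, 41/29]
R6 ← R6 + (35/29)·R3: [0, 0, 0, -123/29]
R5 ← R5 + (1/5)·R4: [0, 0, 0, 0]
R6 ← R6 − (3/5)·R4: [0, 0, 0, 0]
Echelon form has 4 nonzero rows, so rank(P) = 4.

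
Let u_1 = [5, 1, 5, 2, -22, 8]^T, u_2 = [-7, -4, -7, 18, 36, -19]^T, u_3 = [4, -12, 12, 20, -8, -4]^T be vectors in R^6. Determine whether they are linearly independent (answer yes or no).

yes

Form the matrix with these vectors as rows and row reduce.
R2 ← R2 + (7/5)·R1: [0, -13/5, 0, 104/5, 26/5, -39/5]
R3 ← R3 − (4/5)·R1: [0, -64/5, 8, 92/5, 48/5, -52/5]
R3 ← R3 − (64/13)·R2: [0, 0, 8, -84, -16, 28]
3 nonzero rows, so the 3 vectors span a space of dimension 3.
Since 3 = 3, the vectors are linearly independent.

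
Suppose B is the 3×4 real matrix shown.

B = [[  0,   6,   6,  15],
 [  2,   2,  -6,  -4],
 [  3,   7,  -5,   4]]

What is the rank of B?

2

Row reduce to echelon form.
Swap R1 ↔ R2
R3 ← R3 − (3/2)·R1: [0, 4, 4, 10]
R3 ← R3 − (2/3)·R2: [0, 0, 0, 0]
Echelon form has 2 nonzero rows, so rank(B) = 2.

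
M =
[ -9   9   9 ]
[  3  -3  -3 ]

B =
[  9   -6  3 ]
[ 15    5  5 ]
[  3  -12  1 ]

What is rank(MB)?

1

First compute MB:
[[ 81,  -9,  27],
 [-27,   3,  -9]]
Now row reduce the product.
R2 ← R2 + (1/3)·R1: [0, 0, 0]
1 nonzero row, so rank(MB) = 1.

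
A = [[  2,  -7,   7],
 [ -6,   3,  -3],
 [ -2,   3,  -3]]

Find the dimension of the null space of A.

1

Row reduce to echelon form.
R2 ← R2 + (3)·R1: [0, -18, 18]
R3 ← R3 + R1: [0, -4, 4]
R3 ← R3 − (2/9)·R2: [0, 0, 0]
2 nonzero rows, so rank(A) = 2.
A has 3 columns; by rank–nullity, nullity = 3 − 2 = 1.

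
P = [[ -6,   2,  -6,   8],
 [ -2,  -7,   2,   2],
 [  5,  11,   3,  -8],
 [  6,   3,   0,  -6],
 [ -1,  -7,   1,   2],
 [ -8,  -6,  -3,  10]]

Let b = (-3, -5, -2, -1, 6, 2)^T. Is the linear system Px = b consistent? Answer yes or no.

Row reduce the augmented matrix [P | b].
R2 ← R2 − (1/3)·R1: [0, -23/3, 4, -2/3, -4]
R3 ← R3 + (5/6)·R1: [0, 38/3, -2, -4/3, -9/2]
R4 ← R4 + R1: [0, 5, -6, 2, -4]
R5 ← R5 − (1/6)·R1: [0, -22/3, 2, 2/3, 13/2]
R6 ← R6 − (4/3)·R1: [0, -26/3, 5, -2/3, 6]
R3 ← R3 + (38/23)·R2: [0, 0, 106/23, -56/23, -511/46]
R4 ← R4 + (15/23)·R2: [0, 0, -78/23, 36/23, -152/23]
R5 ← R5 − (22/23)·R2: [0, 0, -42/23, 30/23, 475/46]
R6 ← R6 − (26/23)·R2: [0, 0, 11/23, 2/23, 242/23]
R4 ← R4 + (39/53)·R3: [0, 0, 0, -12/53, -1567/106]
R5 ← R5 + (21/53)·R3: [0, 0, 0, 18/53, 314/53]
R6 ← R6 − (11/106)·R3: [0, 0, 0, 18/53, 2475/212]
R5 ← R5 + (3/2)·R4: [0, 0, 0, 0, -65/4]
R6 ← R6 + (3/2)·R4: [0, 0, 0, 0, -21/2]
R6 ← R6 − (42/65)·R5: [0, 0, 0, 0, 0]
The echelon form has 5 nonzero rows; the last pivot sits in the augmented column, so rank(P) = 4 but rank([P|b]) = 5.
Since the ranks differ, the system is inconsistent.

no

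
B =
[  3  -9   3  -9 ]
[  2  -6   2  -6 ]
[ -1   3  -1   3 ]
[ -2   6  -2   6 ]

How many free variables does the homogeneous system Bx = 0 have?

Row reduce to echelon form.
R2 ← R2 − (2/3)·R1: [0, 0, 0, 0]
R3 ← R3 + (1/3)·R1: [0, 0, 0, 0]
R4 ← R4 + (2/3)·R1: [0, 0, 0, 0]
1 nonzero row, so rank(B) = 1.
B has 4 columns; by rank–nullity, nullity = 4 − 1 = 3.

3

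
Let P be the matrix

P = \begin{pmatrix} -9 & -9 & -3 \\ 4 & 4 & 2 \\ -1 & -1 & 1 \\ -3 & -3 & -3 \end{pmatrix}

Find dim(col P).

2

Row reduce to echelon form.
R2 ← R2 + (4/9)·R1: [0, 0, 2/3]
R3 ← R3 − (1/9)·R1: [0, 0, 4/3]
R4 ← R4 − (1/3)·R1: [0, 0, -2]
R3 ← R3 − (2)·R2: [0, 0, 0]
R4 ← R4 + (3)·R2: [0, 0, 0]
Echelon form has 2 nonzero rows, so rank(P) = 2.
The column space has dimension equal to the rank: 2.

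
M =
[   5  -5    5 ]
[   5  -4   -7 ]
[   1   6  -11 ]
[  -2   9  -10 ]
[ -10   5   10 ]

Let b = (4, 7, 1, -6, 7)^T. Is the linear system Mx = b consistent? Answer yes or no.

no

Row reduce the augmented matrix [M | b].
R2 ← R2 − R1: [0, 1, -12, 3]
R3 ← R3 − (1/5)·R1: [0, 7, -12, 1/5]
R4 ← R4 + (2/5)·R1: [0, 7, -8, -22/5]
R5 ← R5 + (2)·R1: [0, -5, 20, 15]
R3 ← R3 − (7)·R2: [0, 0, 72, -104/5]
R4 ← R4 − (7)·R2: [0, 0, 76, -127/5]
R5 ← R5 + (5)·R2: [0, 0, -40, 30]
R4 ← R4 − (19/18)·R3: [0, 0, 0, -31/9]
R5 ← R5 + (5/9)·R3: [0, 0, 0, 166/9]
R5 ← R5 + (166/31)·R4: [0, 0, 0, 0]
The echelon form has 4 nonzero rows; the last pivot sits in the augmented column, so rank(M) = 3 but rank([M|b]) = 4.
Since the ranks differ, the system is inconsistent.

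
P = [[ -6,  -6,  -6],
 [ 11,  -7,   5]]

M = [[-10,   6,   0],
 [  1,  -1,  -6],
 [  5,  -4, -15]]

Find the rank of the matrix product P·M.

2

First compute PM:
[[ 24,  -6, 126],
 [-92,  53, -33]]
Now row reduce the product.
R2 ← R2 + (23/6)·R1: [0, 30, 450]
2 nonzero rows, so rank(PM) = 2.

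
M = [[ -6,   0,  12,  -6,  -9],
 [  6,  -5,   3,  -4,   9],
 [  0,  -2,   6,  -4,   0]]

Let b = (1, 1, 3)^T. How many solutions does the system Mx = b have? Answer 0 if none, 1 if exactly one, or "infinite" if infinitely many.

Row reduce the augmented matrix [M | b].
R2 ← R2 + R1: [0, -5, 15, -10, 0, 2]
R3 ← R3 − (2/5)·R2: [0, 0, 0, 0, 0, 11/5]
The echelon form has 3 nonzero rows; the last pivot sits in the augmented column, so rank(M) = 2 but rank([M|b]) = 3.
Since the ranks differ, the system is inconsistent.
It has no solutions.

0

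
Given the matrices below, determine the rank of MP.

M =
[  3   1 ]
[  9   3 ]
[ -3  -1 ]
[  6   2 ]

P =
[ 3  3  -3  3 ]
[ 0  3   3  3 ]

First compute MP:
[[  9,  12,  -6,  12],
 [ 27,  36, -18,  36],
 [ -9, -12,   6, -12],
 [ 18,  24, -12,  24]]
Now row reduce the product.
R2 ← R2 − (3)·R1: [0, 0, 0, 0]
R3 ← R3 + R1: [0, 0, 0, 0]
R4 ← R4 − (2)·R1: [0, 0, 0, 0]
1 nonzero row, so rank(MP) = 1.

1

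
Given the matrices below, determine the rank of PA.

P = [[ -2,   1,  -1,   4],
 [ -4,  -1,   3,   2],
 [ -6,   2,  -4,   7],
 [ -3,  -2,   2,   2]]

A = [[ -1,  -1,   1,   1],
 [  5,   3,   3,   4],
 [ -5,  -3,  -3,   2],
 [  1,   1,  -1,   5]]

3

First compute PA:
[[ 16,  12,   0,  20],
 [-14,  -6, -18,   8],
 [ 43,  31,   5,  29],
 [-15,  -7, -17,   3]]
Now row reduce the product.
R2 ← R2 + (7/8)·R1: [0, 9/2, -18, 51/2]
R3 ← R3 − (43/16)·R1: [0, -5/4, 5, -99/4]
R4 ← R4 + (15/16)·R1: [0, 17/4, -17, 87/4]
R3 ← R3 + (5/18)·R2: [0, 0, 0, -53/3]
R4 ← R4 − (17/18)·R2: [0, 0, 0, -7/3]
R4 ← R4 − (7/53)·R3: [0, 0, 0, 0]
3 nonzero rows, so rank(PA) = 3.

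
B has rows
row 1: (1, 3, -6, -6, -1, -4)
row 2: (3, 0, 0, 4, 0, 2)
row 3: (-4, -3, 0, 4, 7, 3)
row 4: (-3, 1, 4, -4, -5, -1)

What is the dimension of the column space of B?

Row reduce to echelon form.
R2 ← R2 − (3)·R1: [0, -9, 18, 22, 3, 14]
R3 ← R3 + (4)·R1: [0, 9, -24, -20, 3, -13]
R4 ← R4 + (3)·R1: [0, 10, -14, -22, -8, -13]
R3 ← R3 + R2: [0, 0, -6, 2, 6, 1]
R4 ← R4 + (10/9)·R2: [0, 0, 6, 22/9, -14/3, 23/9]
R4 ← R4 + R3: [0, 0, 0, 40/9, 4/3, 32/9]
Echelon form has 4 nonzero rows, so rank(B) = 4.
The column space has dimension equal to the rank: 4.

4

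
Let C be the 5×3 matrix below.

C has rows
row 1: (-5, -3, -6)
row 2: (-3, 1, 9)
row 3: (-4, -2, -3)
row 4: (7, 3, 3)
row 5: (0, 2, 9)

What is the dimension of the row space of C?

Row reduce to echelon form.
R2 ← R2 − (3/5)·R1: [0, 14/5, 63/5]
R3 ← R3 − (4/5)·R1: [0, 2/5, 9/5]
R4 ← R4 + (7/5)·R1: [0, -6/5, -27/5]
R3 ← R3 − (1/7)·R2: [0, 0, 0]
R4 ← R4 + (3/7)·R2: [0, 0, 0]
R5 ← R5 − (5/7)·R2: [0, 0, 0]
Echelon form has 2 nonzero rows, so rank(C) = 2.
The row space has dimension equal to the rank: 2.

2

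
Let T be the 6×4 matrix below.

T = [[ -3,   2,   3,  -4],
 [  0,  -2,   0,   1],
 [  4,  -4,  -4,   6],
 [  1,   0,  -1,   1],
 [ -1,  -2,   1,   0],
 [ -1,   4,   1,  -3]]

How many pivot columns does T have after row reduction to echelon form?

Row reduce to echelon form.
R3 ← R3 + (4/3)·R1: [0, -4/3, 0, 2/3]
R4 ← R4 + (1/3)·R1: [0, 2/3, 0, -1/3]
R5 ← R5 − (1/3)·R1: [0, -8/3, 0, 4/3]
R6 ← R6 − (1/3)·R1: [0, 10/3, 0, -5/3]
R3 ← R3 − (2/3)·R2: [0, 0, 0, 0]
R4 ← R4 + (1/3)·R2: [0, 0, 0, 0]
R5 ← R5 − (4/3)·R2: [0, 0, 0, 0]
R6 ← R6 + (5/3)·R2: [0, 0, 0, 0]
Echelon form has 2 nonzero rows, so rank(T) = 2.
Each nonzero row contributes one pivot column: 2 pivot columns.

2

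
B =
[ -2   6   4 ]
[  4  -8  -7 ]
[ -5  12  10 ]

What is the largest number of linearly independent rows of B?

3

Row reduce to echelon form.
R2 ← R2 + (2)·R1: [0, 4, 1]
R3 ← R3 − (5/2)·R1: [0, -3, 0]
R3 ← R3 + (3/4)·R2: [0, 0, 3/4]
Echelon form has 3 nonzero rows, so rank(B) = 3.
The rank gives the maximum number of linearly independent rows: 3.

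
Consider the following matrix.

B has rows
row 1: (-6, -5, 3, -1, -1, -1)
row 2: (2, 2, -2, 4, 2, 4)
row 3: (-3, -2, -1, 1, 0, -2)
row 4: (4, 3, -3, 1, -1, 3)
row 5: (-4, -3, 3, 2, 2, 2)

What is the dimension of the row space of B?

4

Row reduce to echelon form.
R2 ← R2 + (1/3)·R1: [0, 1/3, -1, 11/3, 5/3, 11/3]
R3 ← R3 − (1/2)·R1: [0, 1/2, -5/2, 3/2, 1/2, -3/2]
R4 ← R4 + (2/3)·R1: [0, -1/3, -1, 1/3, -5/3, 7/3]
R5 ← R5 − (2/3)·R1: [0, 1/3, 1, 8/3, 8/3, 8/3]
R3 ← R3 − (3/2)·R2: [0, 0, -1, -4, -2, -7]
R4 ← R4 + R2: [0, 0, -2, 4, 0, 6]
R5 ← R5 − R2: [0, 0, 2, -1, 1, -1]
R4 ← R4 − (2)·R3: [0, 0, 0, 12, 4, 20]
R5 ← R5 + (2)·R3: [0, 0, 0, -9, -3, -15]
R5 ← R5 + (3/4)·R4: [0, 0, 0, 0, 0, 0]
Echelon form has 4 nonzero rows, so rank(B) = 4.
The row space has dimension equal to the rank: 4.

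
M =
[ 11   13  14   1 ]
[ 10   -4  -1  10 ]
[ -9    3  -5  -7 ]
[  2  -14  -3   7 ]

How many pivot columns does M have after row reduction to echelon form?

4

Row reduce to echelon form.
R2 ← R2 − (10/11)·R1: [0, -174/11, -151/11, 100/11]
R3 ← R3 + (9/11)·R1: [0, 150/11, 71/11, -68/11]
R4 ← R4 − (2/11)·R1: [0, -180/11, -61/11, 75/11]
R3 ← R3 + (25/29)·R2: [0, 0, -156/29, 48/29]
R4 ← R4 − (30/29)·R2: [0, 0, 251/29, -75/29]
R4 ← R4 + (251/156)·R3: [0, 0, 0, 1/13]
Echelon form has 4 nonzero rows, so rank(M) = 4.
Each nonzero row contributes one pivot column: 4 pivot columns.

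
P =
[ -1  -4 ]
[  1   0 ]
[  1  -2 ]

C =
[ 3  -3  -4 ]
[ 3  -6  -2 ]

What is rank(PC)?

2

First compute PC:
[[-15,  27,  12],
 [  3,  -3,  -4],
 [ -3,   9,   0]]
Now row reduce the product.
R2 ← R2 + (1/5)·R1: [0, 12/5, -8/5]
R3 ← R3 − (1/5)·R1: [0, 18/5, -12/5]
R3 ← R3 − (3/2)·R2: [0, 0, 0]
2 nonzero rows, so rank(PC) = 2.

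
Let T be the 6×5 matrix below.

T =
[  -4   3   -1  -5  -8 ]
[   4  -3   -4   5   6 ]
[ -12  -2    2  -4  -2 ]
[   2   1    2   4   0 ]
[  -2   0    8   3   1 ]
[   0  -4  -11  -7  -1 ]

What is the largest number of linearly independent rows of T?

Row reduce to echelon form.
R2 ← R2 + R1: [0, 0, -5, 0, -2]
R3 ← R3 − (3)·R1: [0, -11, 5, 11, 22]
R4 ← R4 + (1/2)·R1: [0, 5/2, 3/2, 3/2, -4]
R5 ← R5 − (1/2)·R1: [0, -3/2, 17/2, 11/2, 5]
Swap R2 ↔ R3
R4 ← R4 + (5/22)·R2: [0, 0, 29/11, 4, 1]
R5 ← R5 − (3/22)·R2: [0, 0, 86/11, 4, 2]
R6 ← R6 − (4/11)·R2: [0, 0, -141/11, -11, -9]
R4 ← R4 + (29/55)·R3: [0, 0, 0, 4, -3/55]
R5 ← R5 + (86/55)·R3: [0, 0, 0, 4, -62/55]
R6 ← R6 − (141/55)·R3: [0, 0, 0, -11, -213/55]
R5 ← R5 − R4: [0, 0, 0, 0, -59/55]
R6 ← R6 + (11/4)·R4: [0, 0, 0, 0, -177/44]
R6 ← R6 − (15/4)·R5: [0, 0, 0, 0, 0]
Echelon form has 5 nonzero rows, so rank(T) = 5.
The rank gives the maximum number of linearly independent rows: 5.

5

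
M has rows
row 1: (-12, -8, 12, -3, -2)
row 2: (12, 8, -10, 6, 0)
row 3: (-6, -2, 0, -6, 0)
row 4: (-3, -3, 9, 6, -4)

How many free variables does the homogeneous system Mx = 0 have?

Row reduce to echelon form.
R2 ← R2 + R1: [0, 0, 2, 3, -2]
R3 ← R3 − (1/2)·R1: [0, 2, -6, -9/2, 1]
R4 ← R4 − (1/4)·R1: [0, -1, 6, 27/4, -7/2]
Swap R2 ↔ R3
R4 ← R4 + (1/2)·R2: [0, 0, 3, 9/2, -3]
R4 ← R4 − (3/2)·R3: [0, 0, 0, 0, 0]
3 nonzero rows, so rank(M) = 3.
M has 5 columns; by rank–nullity, nullity = 5 − 3 = 2.

2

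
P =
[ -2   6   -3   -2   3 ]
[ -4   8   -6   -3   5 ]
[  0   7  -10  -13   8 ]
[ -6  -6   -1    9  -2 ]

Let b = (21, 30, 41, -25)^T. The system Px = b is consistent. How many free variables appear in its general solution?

2

Row reduce the augmented matrix [P | b].
R2 ← R2 − (2)·R1: [0, -4, 0, 1, -1, -12]
R4 ← R4 − (3)·R1: [0, -24, 8, 15, -11, -88]
R3 ← R3 + (7/4)·R2: [0, 0, -10, -45/4, 25/4, 20]
R4 ← R4 − (6)·R2: [0, 0, 8, 9, -5, -16]
R4 ← R4 + (4/5)·R3: [0, 0, 0, 0, 0, 0]
The echelon form has 3 nonzero rows, and every pivot lies in the first 5 columns, so rank(P) = rank([P|b]) = 3.
The system is consistent.
Free variables = (unknowns) − (rank) = 5 − 3 = 2.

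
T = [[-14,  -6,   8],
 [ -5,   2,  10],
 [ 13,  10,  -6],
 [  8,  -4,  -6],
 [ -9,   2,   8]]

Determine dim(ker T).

0

Row reduce to echelon form.
R2 ← R2 − (5/14)·R1: [0, 29/7, 50/7]
R3 ← R3 + (13/14)·R1: [0, 31/7, 10/7]
R4 ← R4 + (4/7)·R1: [0, -52/7, -10/7]
R5 ← R5 − (9/14)·R1: [0, 41/7, 20/7]
R3 ← R3 − (31/29)·R2: [0, 0, -180/29]
R4 ← R4 + (52/29)·R2: [0, 0, 330/29]
R5 ← R5 − (41/29)·R2: [0, 0, -210/29]
R4 ← R4 + (11/6)·R3: [0, 0, 0]
R5 ← R5 − (7/6)·R3: [0, 0, 0]
3 nonzero rows, so rank(T) = 3.
T has 3 columns; by rank–nullity, nullity = 3 − 3 = 0.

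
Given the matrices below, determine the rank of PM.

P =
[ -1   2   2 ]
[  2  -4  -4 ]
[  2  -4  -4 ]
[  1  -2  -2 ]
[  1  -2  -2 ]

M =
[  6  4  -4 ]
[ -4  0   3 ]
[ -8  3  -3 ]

First compute PM:
[[-30,   2,   4],
 [ 60,  -4,  -8],
 [ 60,  -4,  -8],
 [ 30,  -2,  -4],
 [ 30,  -2,  -4]]
Now row reduce the product.
R2 ← R2 + (2)·R1: [0, 0, 0]
R3 ← R3 + (2)·R1: [0, 0, 0]
R4 ← R4 + R1: [0, 0, 0]
R5 ← R5 + R1: [0, 0, 0]
1 nonzero row, so rank(PM) = 1.

1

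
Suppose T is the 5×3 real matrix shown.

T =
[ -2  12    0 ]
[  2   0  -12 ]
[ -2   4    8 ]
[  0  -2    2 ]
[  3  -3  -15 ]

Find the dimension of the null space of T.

Row reduce to echelon form.
R2 ← R2 + R1: [0, 12, -12]
R3 ← R3 − R1: [0, -8, 8]
R5 ← R5 + (3/2)·R1: [0, 15, -15]
R3 ← R3 + (2/3)·R2: [0, 0, 0]
R4 ← R4 + (1/6)·R2: [0, 0, 0]
R5 ← R5 − (5/4)·R2: [0, 0, 0]
2 nonzero rows, so rank(T) = 2.
T has 3 columns; by rank–nullity, nullity = 3 − 2 = 1.

1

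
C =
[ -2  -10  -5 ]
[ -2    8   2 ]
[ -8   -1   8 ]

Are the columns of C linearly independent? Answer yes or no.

yes

Row reduce C to echelon form.
R2 ← R2 − R1: [0, 18, 7]
R3 ← R3 − (4)·R1: [0, 39, 28]
R3 ← R3 − (13/6)·R2: [0, 0, 77/6]
3 pivots among 3 columns.
Every column is a pivot column, so the columns are linearly independent.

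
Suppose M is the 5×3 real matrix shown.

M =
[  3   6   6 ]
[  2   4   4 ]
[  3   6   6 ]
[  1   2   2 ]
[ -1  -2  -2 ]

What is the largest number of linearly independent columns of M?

1

Row reduce to echelon form.
R2 ← R2 − (2/3)·R1: [0, 0, 0]
R3 ← R3 − R1: [0, 0, 0]
R4 ← R4 − (1/3)·R1: [0, 0, 0]
R5 ← R5 + (1/3)·R1: [0, 0, 0]
Echelon form has 1 nonzero row, so rank(M) = 1.
The rank gives the maximum number of linearly independent columns: 1.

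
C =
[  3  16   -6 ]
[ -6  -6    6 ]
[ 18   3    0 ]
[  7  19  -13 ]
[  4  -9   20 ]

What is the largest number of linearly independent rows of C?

3

Row reduce to echelon form.
R2 ← R2 + (2)·R1: [0, 26, -6]
R3 ← R3 − (6)·R1: [0, -93, 36]
R4 ← R4 − (7/3)·R1: [0, -55/3, 1]
R5 ← R5 − (4/3)·R1: [0, -91/3, 28]
R3 ← R3 + (93/26)·R2: [0, 0, 189/13]
R4 ← R4 + (55/78)·R2: [0, 0, -42/13]
R5 ← R5 + (7/6)·R2: [0, 0, 21]
R4 ← R4 + (2/9)·R3: [0, 0, 0]
R5 ← R5 − (13/9)·R3: [0, 0, 0]
Echelon form has 3 nonzero rows, so rank(C) = 3.
The rank gives the maximum number of linearly independent rows: 3.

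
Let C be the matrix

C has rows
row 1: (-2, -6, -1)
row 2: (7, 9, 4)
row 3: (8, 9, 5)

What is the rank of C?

3

Row reduce to echelon form.
R2 ← R2 + (7/2)·R1: [0, -12, 1/2]
R3 ← R3 + (4)·R1: [0, -15, 1]
R3 ← R3 − (5/4)·R2: [0, 0, 3/8]
Echelon form has 3 nonzero rows, so rank(C) = 3.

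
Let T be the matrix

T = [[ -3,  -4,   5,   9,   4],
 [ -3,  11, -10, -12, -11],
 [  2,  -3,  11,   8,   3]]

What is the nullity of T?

2

Row reduce to echelon form.
R2 ← R2 − R1: [0, 15, -15, -21, -15]
R3 ← R3 + (2/3)·R1: [0, -17/3, 43/3, 14, 17/3]
R3 ← R3 + (17/45)·R2: [0, 0, 26/3, 91/15, 0]
3 nonzero rows, so rank(T) = 3.
T has 5 columns; by rank–nullity, nullity = 5 − 3 = 2.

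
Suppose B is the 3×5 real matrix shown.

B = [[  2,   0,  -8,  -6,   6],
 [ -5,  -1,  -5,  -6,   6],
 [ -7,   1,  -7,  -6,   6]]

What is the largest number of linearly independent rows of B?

3

Row reduce to echelon form.
R2 ← R2 + (5/2)·R1: [0, -1, -25, -21, 21]
R3 ← R3 + (7/2)·R1: [0, 1, -35, -27, 27]
R3 ← R3 + R2: [0, 0, -60, -48, 48]
Echelon form has 3 nonzero rows, so rank(B) = 3.
The rank gives the maximum number of linearly independent rows: 3.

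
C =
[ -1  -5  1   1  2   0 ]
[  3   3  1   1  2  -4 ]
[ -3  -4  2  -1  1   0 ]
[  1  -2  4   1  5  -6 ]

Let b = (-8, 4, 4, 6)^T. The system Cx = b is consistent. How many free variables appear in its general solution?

3

Row reduce the augmented matrix [C | b].
R2 ← R2 + (3)·R1: [0, -12, 4, 4, 8, -4, -20]
R3 ← R3 − (3)·R1: [0, 11, -1, -4, -5, 0, 28]
R4 ← R4 + R1: [0, -7, 5, 2, 7, -6, -2]
R3 ← R3 + (11/12)·R2: [0, 0, 8/3, -1/3, 7/3, -11/3, 29/3]
R4 ← R4 − (7/12)·R2: [0, 0, 8/3, -1/3, 7/3, -11/3, 29/3]
R4 ← R4 − R3: [0, 0, 0, 0, 0, 0, 0]
The echelon form has 3 nonzero rows, and every pivot lies in the first 6 columns, so rank(C) = rank([C|b]) = 3.
The system is consistent.
Free variables = (unknowns) − (rank) = 6 − 3 = 3.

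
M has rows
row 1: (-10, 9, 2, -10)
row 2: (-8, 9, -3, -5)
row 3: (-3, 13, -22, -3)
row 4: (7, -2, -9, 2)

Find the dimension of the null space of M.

0

Row reduce to echelon form.
R2 ← R2 − (4/5)·R1: [0, 9/5, -23/5, 3]
R3 ← R3 − (3/10)·R1: [0, 103/10, -113/5, 0]
R4 ← R4 + (7/10)·R1: [0, 43/10, -38/5, -5]
R3 ← R3 − (103/18)·R2: [0, 0, 67/18, -103/6]
R4 ← R4 − (43/18)·R2: [0, 0, 61/18, -73/6]
R4 ← R4 − (61/67)·R3: [0, 0, 0, 232/67]
4 nonzero rows, so rank(M) = 4.
M has 4 columns; by rank–nullity, nullity = 4 − 4 = 0.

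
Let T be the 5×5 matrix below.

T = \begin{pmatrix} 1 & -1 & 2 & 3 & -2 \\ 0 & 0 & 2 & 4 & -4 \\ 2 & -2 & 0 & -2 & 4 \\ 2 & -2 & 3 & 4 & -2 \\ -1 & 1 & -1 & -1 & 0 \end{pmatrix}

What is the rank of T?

Row reduce to echelon form.
R3 ← R3 − (2)·R1: [0, 0, -4, -8, 8]
R4 ← R4 − (2)·R1: [0, 0, -1, -2, 2]
R5 ← R5 + R1: [0, 0, 1, 2, -2]
R3 ← R3 + (2)·R2: [0, 0, 0, 0, 0]
R4 ← R4 + (1/2)·R2: [0, 0, 0, 0, 0]
R5 ← R5 − (1/2)·R2: [0, 0, 0, 0, 0]
Echelon form has 2 nonzero rows, so rank(T) = 2.

2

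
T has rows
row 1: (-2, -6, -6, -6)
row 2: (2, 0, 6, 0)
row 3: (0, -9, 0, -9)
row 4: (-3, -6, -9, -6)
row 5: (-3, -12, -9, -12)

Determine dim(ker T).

Row reduce to echelon form.
R2 ← R2 + R1: [0, -6, 0, -6]
R4 ← R4 − (3/2)·R1: [0, 3, 0, 3]
R5 ← R5 − (3/2)·R1: [0, -3, 0, -3]
R3 ← R3 − (3/2)·R2: [0, 0, 0, 0]
R4 ← R4 + (1/2)·R2: [0, 0, 0, 0]
R5 ← R5 − (1/2)·R2: [0, 0, 0, 0]
2 nonzero rows, so rank(T) = 2.
T has 4 columns; by rank–nullity, nullity = 4 − 2 = 2.

2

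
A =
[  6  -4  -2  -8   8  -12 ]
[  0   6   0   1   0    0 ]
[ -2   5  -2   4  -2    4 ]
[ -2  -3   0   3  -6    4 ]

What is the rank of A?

Row reduce to echelon form.
R3 ← R3 + (1/3)·R1: [0, 11/3, -8/3, 4/3, 2/3, 0]
R4 ← R4 + (1/3)·R1: [0, -13/3, -2/3, 1/3, -10/3, 0]
R3 ← R3 − (11/18)·R2: [0, 0, -8/3, 13/18, 2/3, 0]
R4 ← R4 + (13/18)·R2: [0, 0, -2/3, 19/18, -10/3, 0]
R4 ← R4 − (1/4)·R3: [0, 0, 0, 7/8, -7/2, 0]
Echelon form has 4 nonzero rows, so rank(A) = 4.

4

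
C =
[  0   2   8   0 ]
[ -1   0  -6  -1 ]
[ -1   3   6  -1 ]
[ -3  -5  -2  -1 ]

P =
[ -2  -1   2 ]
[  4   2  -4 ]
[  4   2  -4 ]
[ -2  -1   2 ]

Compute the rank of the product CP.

First compute CP:
[[ 40,  20, -40],
 [-20, -10,  20],
 [ 40,  20, -40],
 [-20, -10,  20]]
Now row reduce the product.
R2 ← R2 + (1/2)·R1: [0, 0, 0]
R3 ← R3 − R1: [0, 0, 0]
R4 ← R4 + (1/2)·R1: [0, 0, 0]
1 nonzero row, so rank(CP) = 1.

1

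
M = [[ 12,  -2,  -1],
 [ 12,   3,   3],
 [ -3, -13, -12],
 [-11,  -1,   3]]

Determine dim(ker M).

Row reduce to echelon form.
R2 ← R2 − R1: [0, 5, 4]
R3 ← R3 + (1/4)·R1: [0, -27/2, -49/4]
R4 ← R4 + (11/12)·R1: [0, -17/6, 25/12]
R3 ← R3 + (27/10)·R2: [0, 0, -29/20]
R4 ← R4 + (17/30)·R2: [0, 0, 87/20]
R4 ← R4 + (3)·R3: [0, 0, 0]
3 nonzero rows, so rank(M) = 3.
M has 3 columns; by rank–nullity, nullity = 3 − 3 = 0.

0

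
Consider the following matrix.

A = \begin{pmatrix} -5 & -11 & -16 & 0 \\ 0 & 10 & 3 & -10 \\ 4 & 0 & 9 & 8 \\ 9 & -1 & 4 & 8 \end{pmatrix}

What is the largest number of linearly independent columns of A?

3

Row reduce to echelon form.
R3 ← R3 + (4/5)·R1: [0, -44/5, -19/5, 8]
R4 ← R4 + (9/5)·R1: [0, -104/5, -124/5, 8]
R3 ← R3 + (22/25)·R2: [0, 0, -29/25, -4/5]
R4 ← R4 + (52/25)·R2: [0, 0, -464/25, -64/5]
R4 ← R4 − (16)·R3: [0, 0, 0, 0]
Echelon form has 3 nonzero rows, so rank(A) = 3.
The rank gives the maximum number of linearly independent columns: 3.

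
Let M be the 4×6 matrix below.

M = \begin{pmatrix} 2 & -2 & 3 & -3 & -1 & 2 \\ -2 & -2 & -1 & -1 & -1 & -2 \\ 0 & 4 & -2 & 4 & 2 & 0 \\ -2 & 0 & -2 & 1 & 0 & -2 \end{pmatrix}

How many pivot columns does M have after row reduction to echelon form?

Row reduce to echelon form.
R2 ← R2 + R1: [0, -4, 2, -4, -2, 0]
R4 ← R4 + R1: [0, -2, 1, -2, -1, 0]
R3 ← R3 + R2: [0, 0, 0, 0, 0, 0]
R4 ← R4 − (1/2)·R2: [0, 0, 0, 0, 0, 0]
Echelon form has 2 nonzero rows, so rank(M) = 2.
Each nonzero row contributes one pivot column: 2 pivot columns.

2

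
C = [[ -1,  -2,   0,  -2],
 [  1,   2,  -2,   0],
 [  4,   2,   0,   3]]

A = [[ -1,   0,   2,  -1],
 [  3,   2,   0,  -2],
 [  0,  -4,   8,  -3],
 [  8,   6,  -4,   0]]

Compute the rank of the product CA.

3

First compute CA:
[[-21, -16,   6,   5],
 [  5,  12, -14,   1],
 [ 26,  22,  -4,  -8]]
Now row reduce the product.
R2 ← R2 + (5/21)·R1: [0, 172/21, -88/7, 46/21]
R3 ← R3 + (26/21)·R1: [0, 46/21, 24/7, -38/21]
R3 ← R3 − (23/86)·R2: [0, 0, 292/43, -103/43]
3 nonzero rows, so rank(CA) = 3.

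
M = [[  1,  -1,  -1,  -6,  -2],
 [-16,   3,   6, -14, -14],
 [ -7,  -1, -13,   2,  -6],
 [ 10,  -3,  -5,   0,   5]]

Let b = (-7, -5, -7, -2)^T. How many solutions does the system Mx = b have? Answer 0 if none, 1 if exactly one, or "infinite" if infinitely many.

Row reduce the augmented matrix [M | b].
R2 ← R2 + (16)·R1: [0, -13, -10, -110, -46, -117]
R3 ← R3 + (7)·R1: [0, -8, -20, -40, -20, -56]
R4 ← R4 − (10)·R1: [0, 7, 5, 60, 25, 68]
R3 ← R3 − (8/13)·R2: [0, 0, -180/13, 360/13, 108/13, 16]
R4 ← R4 + (7/13)·R2: [0, 0, -5/13, 10/13, 3/13, 5]
R4 ← R4 − (1/36)·R3: [0, 0, 0, 0, 0, 41/9]
The echelon form has 4 nonzero rows; the last pivot sits in the augmented column, so rank(M) = 3 but rank([M|b]) = 4.
Since the ranks differ, the system is inconsistent.
It has no solutions.

0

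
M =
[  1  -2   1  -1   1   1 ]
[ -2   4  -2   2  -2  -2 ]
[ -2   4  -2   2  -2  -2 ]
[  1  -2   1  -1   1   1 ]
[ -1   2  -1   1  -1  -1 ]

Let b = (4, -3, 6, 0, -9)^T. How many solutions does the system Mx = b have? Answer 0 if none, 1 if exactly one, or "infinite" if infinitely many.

0

Row reduce the augmented matrix [M | b].
R2 ← R2 + (2)·R1: [0, 0, 0, 0, 0, 0, 5]
R3 ← R3 + (2)·R1: [0, 0, 0, 0, 0, 0, 14]
R4 ← R4 − R1: [0, 0, 0, 0, 0, 0, -4]
R5 ← R5 + R1: [0, 0, 0, 0, 0, 0, -5]
R3 ← R3 − (14/5)·R2: [0, 0, 0, 0, 0, 0, 0]
R4 ← R4 + (4/5)·R2: [0, 0, 0, 0, 0, 0, 0]
R5 ← R5 + R2: [0, 0, 0, 0, 0, 0, 0]
The echelon form has 2 nonzero rows; the last pivot sits in the augmented column, so rank(M) = 1 but rank([M|b]) = 2.
Since the ranks differ, the system is inconsistent.
It has no solutions.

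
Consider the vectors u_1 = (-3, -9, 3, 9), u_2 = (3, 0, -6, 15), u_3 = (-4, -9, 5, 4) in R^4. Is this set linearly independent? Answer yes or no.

no

Form the matrix with these vectors as rows and row reduce.
R2 ← R2 + R1: [0, -9, -3, 24]
R3 ← R3 − (4/3)·R1: [0, 3, 1, -8]
R3 ← R3 + (1/3)·R2: [0, 0, 0, 0]
2 nonzero rows, so the 3 vectors span a space of dimension 2.
Since 2 < 3, the vectors are linearly dependent.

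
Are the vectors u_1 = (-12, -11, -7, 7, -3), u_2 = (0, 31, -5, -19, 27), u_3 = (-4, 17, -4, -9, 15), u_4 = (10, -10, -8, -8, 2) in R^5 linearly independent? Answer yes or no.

Form the matrix with these vectors as rows and row reduce.
R3 ← R3 − (1/3)·R1: [0, 62/3, -5/3, -34/3, 16]
R4 ← R4 + (5/6)·R1: [0, -115/6, -83/6, -13/6, -1/2]
R3 ← R3 − (2/3)·R2: [0, 0, 5/3, 4/3, -2]
R4 ← R4 + (115/186)·R2: [0, 0, -1574/93, -1294/93, 502/31]
R4 ← R4 + (1574/155)·R3: [0, 0, 0, -58/155, -638/155]
4 nonzero rows, so the 4 vectors span a space of dimension 4.
Since 4 = 4, the vectors are linearly independent.

yes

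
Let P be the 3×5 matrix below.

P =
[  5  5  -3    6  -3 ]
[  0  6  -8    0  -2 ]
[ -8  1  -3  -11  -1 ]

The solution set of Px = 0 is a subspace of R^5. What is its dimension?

2

Row reduce to echelon form.
R3 ← R3 + (8/5)·R1: [0, 9, -39/5, -7/5, -29/5]
R3 ← R3 − (3/2)·R2: [0, 0, 21/5, -7/5, -14/5]
3 nonzero rows, so rank(P) = 3.
P has 5 columns; by rank–nullity, nullity = 5 − 3 = 2.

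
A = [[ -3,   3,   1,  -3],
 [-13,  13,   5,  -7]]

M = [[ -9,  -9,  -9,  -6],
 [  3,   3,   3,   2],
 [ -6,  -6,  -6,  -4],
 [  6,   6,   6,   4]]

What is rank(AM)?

1

First compute AM:
[[ 12,  12,  12,   8],
 [ 84,  84,  84,  56]]
Now row reduce the product.
R2 ← R2 − (7)·R1: [0, 0, 0, 0]
1 nonzero row, so rank(AM) = 1.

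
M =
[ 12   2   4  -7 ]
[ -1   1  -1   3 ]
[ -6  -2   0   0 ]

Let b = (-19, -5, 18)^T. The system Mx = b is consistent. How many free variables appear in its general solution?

Row reduce the augmented matrix [M | b].
R2 ← R2 + (1/12)·R1: [0, 7/6, -2/3, 29/12, -79/12]
R3 ← R3 + (1/2)·R1: [0, -1, 2, -7/2, 17/2]
R3 ← R3 + (6/7)·R2: [0, 0, 10/7, -10/7, 20/7]
The echelon form has 3 nonzero rows, and every pivot lies in the first 4 columns, so rank(M) = rank([M|b]) = 3.
The system is consistent.
Free variables = (unknowns) − (rank) = 4 − 3 = 1.

1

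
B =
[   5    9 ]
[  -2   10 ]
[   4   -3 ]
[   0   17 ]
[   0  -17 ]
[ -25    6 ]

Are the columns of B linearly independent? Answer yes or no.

yes

Row reduce B to echelon form.
R2 ← R2 + (2/5)·R1: [0, 68/5]
R3 ← R3 − (4/5)·R1: [0, -51/5]
R6 ← R6 + (5)·R1: [0, 51]
R3 ← R3 + (3/4)·R2: [0, 0]
R4 ← R4 − (5/4)·R2: [0, 0]
R5 ← R5 + (5/4)·R2: [0, 0]
R6 ← R6 − (15/4)·R2: [0, 0]
2 pivots among 2 columns.
Every column is a pivot column, so the columns are linearly independent.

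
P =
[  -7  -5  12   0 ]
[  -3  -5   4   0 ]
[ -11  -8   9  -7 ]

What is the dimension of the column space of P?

Row reduce to echelon form.
R2 ← R2 − (3/7)·R1: [0, -20/7, -8/7, 0]
R3 ← R3 − (11/7)·R1: [0, -1/7, -69/7, -7]
R3 ← R3 − (1/20)·R2: [0, 0, -49/5, -7]
Echelon form has 3 nonzero rows, so rank(P) = 3.
The column space has dimension equal to the rank: 3.

3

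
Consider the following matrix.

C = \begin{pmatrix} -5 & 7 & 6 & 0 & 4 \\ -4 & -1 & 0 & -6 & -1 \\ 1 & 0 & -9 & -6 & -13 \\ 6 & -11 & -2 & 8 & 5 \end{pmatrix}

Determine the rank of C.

4

Row reduce to echelon form.
R2 ← R2 − (4/5)·R1: [0, -33/5, -24/5, -6, -21/5]
R3 ← R3 + (1/5)·R1: [0, 7/5, -39/5, -6, -61/5]
R4 ← R4 + (6/5)·R1: [0, -13/5, 26/5, 8, 49/5]
R3 ← R3 + (7/33)·R2: [0, 0, -97/11, -80/11, -144/11]
R4 ← R4 − (13/33)·R2: [0, 0, 78/11, 114/11, 126/11]
R4 ← R4 + (78/97)·R3: [0, 0, 0, 438/97, 90/97]
Echelon form has 4 nonzero rows, so rank(C) = 4.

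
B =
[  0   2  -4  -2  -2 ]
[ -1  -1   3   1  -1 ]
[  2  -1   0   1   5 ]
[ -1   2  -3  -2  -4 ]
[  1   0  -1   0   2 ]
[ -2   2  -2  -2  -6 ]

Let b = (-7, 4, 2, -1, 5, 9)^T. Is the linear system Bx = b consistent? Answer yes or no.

no

Row reduce the augmented matrix [B | b].
Swap R1 ↔ R2
R3 ← R3 + (2)·R1: [0, -3, 6, 3, 3, 10]
R4 ← R4 − R1: [0, 3, -6, -3, -3, -5]
R5 ← R5 + R1: [0, -1, 2, 1, 1, 9]
R6 ← R6 − (2)·R1: [0, 4, -8, -4, -4, 1]
R3 ← R3 + (3/2)·R2: [0, 0, 0, 0, 0, -1/2]
R4 ← R4 − (3/2)·R2: [0, 0, 0, 0, 0, 11/2]
R5 ← R5 + (1/2)·R2: [0, 0, 0, 0, 0, 11/2]
R6 ← R6 − (2)·R2: [0, 0, 0, 0, 0, 15]
R4 ← R4 + (11)·R3: [0, 0, 0, 0, 0, 0]
R5 ← R5 + (11)·R3: [0, 0, 0, 0, 0, 0]
R6 ← R6 + (30)·R3: [0, 0, 0, 0, 0, 0]
The echelon form has 3 nonzero rows; the last pivot sits in the augmented column, so rank(B) = 2 but rank([B|b]) = 3.
Since the ranks differ, the system is inconsistent.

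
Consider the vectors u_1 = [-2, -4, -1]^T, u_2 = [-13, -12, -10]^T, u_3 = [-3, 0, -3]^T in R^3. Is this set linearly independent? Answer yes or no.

no

Form the matrix with these vectors as rows and row reduce.
R2 ← R2 − (13/2)·R1: [0, 14, -7/2]
R3 ← R3 − (3/2)·R1: [0, 6, -3/2]
R3 ← R3 − (3/7)·R2: [0, 0, 0]
2 nonzero rows, so the 3 vectors span a space of dimension 2.
Since 2 < 3, the vectors are linearly dependent.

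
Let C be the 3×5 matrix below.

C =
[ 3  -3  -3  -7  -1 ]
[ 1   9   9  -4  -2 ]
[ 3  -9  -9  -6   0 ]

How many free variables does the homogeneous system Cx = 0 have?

Row reduce to echelon form.
R2 ← R2 − (1/3)·R1: [0, 10, 10, -5/3, -5/3]
R3 ← R3 − R1: [0, -6, -6, 1, 1]
R3 ← R3 + (3/5)·R2: [0, 0, 0, 0, 0]
2 nonzero rows, so rank(C) = 2.
C has 5 columns; by rank–nullity, nullity = 5 − 2 = 3.

3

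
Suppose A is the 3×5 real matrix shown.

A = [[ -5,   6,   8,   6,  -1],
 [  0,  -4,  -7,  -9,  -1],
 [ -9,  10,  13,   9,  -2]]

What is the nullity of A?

Row reduce to echelon form.
R3 ← R3 − (9/5)·R1: [0, -4/5, -7/5, -9/5, -1/5]
R3 ← R3 − (1/5)·R2: [0, 0, 0, 0, 0]
2 nonzero rows, so rank(A) = 2.
A has 5 columns; by rank–nullity, nullity = 5 − 2 = 3.

3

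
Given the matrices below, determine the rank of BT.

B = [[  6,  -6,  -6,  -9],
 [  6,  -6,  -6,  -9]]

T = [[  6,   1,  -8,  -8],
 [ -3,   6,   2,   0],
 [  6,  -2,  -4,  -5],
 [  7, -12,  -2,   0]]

First compute BT:
[[-45,  90, -18, -18],
 [-45,  90, -18, -18]]
Now row reduce the product.
R2 ← R2 − R1: [0, 0, 0, 0]
1 nonzero row, so rank(BT) = 1.

1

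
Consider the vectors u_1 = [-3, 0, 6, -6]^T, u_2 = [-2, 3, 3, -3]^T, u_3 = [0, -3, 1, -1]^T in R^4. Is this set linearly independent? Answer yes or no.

Form the matrix with these vectors as rows and row reduce.
R2 ← R2 − (2/3)·R1: [0, 3, -1, 1]
R3 ← R3 + R2: [0, 0, 0, 0]
2 nonzero rows, so the 3 vectors span a space of dimension 2.
Since 2 < 3, the vectors are linearly dependent.

no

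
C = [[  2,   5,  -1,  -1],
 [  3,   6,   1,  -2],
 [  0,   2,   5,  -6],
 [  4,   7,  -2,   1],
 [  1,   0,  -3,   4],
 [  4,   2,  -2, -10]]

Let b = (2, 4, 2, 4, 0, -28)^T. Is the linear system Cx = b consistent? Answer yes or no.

Row reduce the augmented matrix [C | b].
R2 ← R2 − (3/2)·R1: [0, -3/2, 5/2, -1/2, 1]
R4 ← R4 − (2)·R1: [0, -3, 0, 3, 0]
R5 ← R5 − (1/2)·R1: [0, -5/2, -5/2, 9/2, -1]
R6 ← R6 − (2)·R1: [0, -8, 0, -8, -32]
R3 ← R3 + (4/3)·R2: [0, 0, 25/3, -20/3, 10/3]
R4 ← R4 − (2)·R2: [0, 0, -5, 4, -2]
R5 ← R5 − (5/3)·R2: [0, 0, -20/3, 16/3, -8/3]
R6 ← R6 − (16/3)·R2: [0, 0, -40/3, -16/3, -112/3]
R4 ← R4 + (3/5)·R3: [0, 0, 0, 0, 0]
R5 ← R5 + (4/5)·R3: [0, 0, 0, 0, 0]
R6 ← R6 + (8/5)·R3: [0, 0, 0, -16, -32]
Swap R4 ↔ R6
The echelon form has 4 nonzero rows, and every pivot lies in the first 4 columns, so rank(C) = rank([C|b]) = 4.
The system is consistent.

yes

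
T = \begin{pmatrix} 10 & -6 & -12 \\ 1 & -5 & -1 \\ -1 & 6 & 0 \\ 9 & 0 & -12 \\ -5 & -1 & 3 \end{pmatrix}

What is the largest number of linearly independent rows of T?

3

Row reduce to echelon form.
R2 ← R2 − (1/10)·R1: [0, -22/5, 1/5]
R3 ← R3 + (1/10)·R1: [0, 27/5, -6/5]
R4 ← R4 − (9/10)·R1: [0, 27/5, -6/5]
R5 ← R5 + (1/2)·R1: [0, -4, -3]
R3 ← R3 + (27/22)·R2: [0, 0, -21/22]
R4 ← R4 + (27/22)·R2: [0, 0, -21/22]
R5 ← R5 − (10/11)·R2: [0, 0, -35/11]
R4 ← R4 − R3: [0, 0, 0]
R5 ← R5 − (10/3)·R3: [0, 0, 0]
Echelon form has 3 nonzero rows, so rank(T) = 3.
The rank gives the maximum number of linearly independent rows: 3.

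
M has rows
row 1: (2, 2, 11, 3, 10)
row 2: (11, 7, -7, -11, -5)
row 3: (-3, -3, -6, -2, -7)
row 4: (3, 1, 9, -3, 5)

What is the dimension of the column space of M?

Row reduce to echelon form.
R2 ← R2 − (11/2)·R1: [0, -4, -135/2, -55/2, -60]
R3 ← R3 + (3/2)·R1: [0, 0, 21/2, 5/2, 8]
R4 ← R4 − (3/2)·R1: [0, -2, -15/2, -15/2, -10]
R4 ← R4 − (1/2)·R2: [0, 0, 105/4, 25/4, 20]
R4 ← R4 − (5/2)·R3: [0, 0, 0, 0, 0]
Echelon form has 3 nonzero rows, so rank(M) = 3.
The column space has dimension equal to the rank: 3.

3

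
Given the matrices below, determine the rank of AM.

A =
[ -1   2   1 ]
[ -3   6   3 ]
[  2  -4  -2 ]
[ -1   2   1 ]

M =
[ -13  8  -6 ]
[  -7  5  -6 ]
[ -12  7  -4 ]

1

First compute AM:
[[-13,   9, -10],
 [-39,  27, -30],
 [ 26, -18,  20],
 [-13,   9, -10]]
Now row reduce the product.
R2 ← R2 − (3)·R1: [0, 0, 0]
R3 ← R3 + (2)·R1: [0, 0, 0]
R4 ← R4 − R1: [0, 0, 0]
1 nonzero row, so rank(AM) = 1.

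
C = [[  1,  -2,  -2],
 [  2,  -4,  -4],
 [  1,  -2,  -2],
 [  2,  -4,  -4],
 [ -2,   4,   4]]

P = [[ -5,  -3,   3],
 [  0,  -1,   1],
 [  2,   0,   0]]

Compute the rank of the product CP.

First compute CP:
[[ -9,  -1,   1],
 [-18,  -2,   2],
 [ -9,  -1,   1],
 [-18,  -2,   2],
 [ 18,   2,  -2]]
Now row reduce the product.
R2 ← R2 − (2)·R1: [0, 0, 0]
R3 ← R3 − R1: [0, 0, 0]
R4 ← R4 − (2)·R1: [0, 0, 0]
R5 ← R5 + (2)·R1: [0, 0, 0]
1 nonzero row, so rank(CP) = 1.

1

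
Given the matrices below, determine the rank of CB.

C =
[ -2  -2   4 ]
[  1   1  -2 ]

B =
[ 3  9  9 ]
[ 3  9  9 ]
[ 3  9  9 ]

First compute CB:
[[  0,   0,   0],
 [  0,   0,   0]]
Now row reduce the product.
0 nonzero rows, so rank(CB) = 0.

0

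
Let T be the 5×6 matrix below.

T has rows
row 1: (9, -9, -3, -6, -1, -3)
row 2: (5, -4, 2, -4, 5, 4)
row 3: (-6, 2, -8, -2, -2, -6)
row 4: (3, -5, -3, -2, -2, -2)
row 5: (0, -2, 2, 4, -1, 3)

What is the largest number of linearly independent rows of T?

Row reduce to echelon form.
R2 ← R2 − (5/9)·R1: [0, 1, 11/3, -2/3, 50/9, 17/3]
R3 ← R3 + (2/3)·R1: [0, -4, -10, -6, -8/3, -8]
R4 ← R4 − (1/3)·R1: [0, -2, -2, 0, -5/3, -1]
R3 ← R3 + (4)·R2: [0, 0, 14/3, -26/3, 176/9, 44/3]
R4 ← R4 + (2)·R2: [0, 0, 16/3, -4/3, 85/9, 31/3]
R5 ← R5 + (2)·R2: [0, 0, 28/3, 8/3, 91/9, 43/3]
R4 ← R4 − (8/7)·R3: [0, 0, 0, 60/7, -271/21, -45/7]
R5 ← R5 − (2)·R3: [0, 0, 0, 20, -29, -15]
R5 ← R5 − (7/3)·R4: [0, 0, 0, 0, 10/9, 0]
Echelon form has 5 nonzero rows, so rank(T) = 5.
The rank gives the maximum number of linearly independent rows: 5.

5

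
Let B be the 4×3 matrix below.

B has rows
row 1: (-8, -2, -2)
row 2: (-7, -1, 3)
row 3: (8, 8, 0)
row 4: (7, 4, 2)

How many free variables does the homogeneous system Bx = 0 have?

Row reduce to echelon form.
R2 ← R2 − (7/8)·R1: [0, 3/4, 19/4]
R3 ← R3 + R1: [0, 6, -2]
R4 ← R4 + (7/8)·R1: [0, 9/4, 1/4]
R3 ← R3 − (8)·R2: [0, 0, -40]
R4 ← R4 − (3)·R2: [0, 0, -14]
R4 ← R4 − (7/20)·R3: [0, 0, 0]
3 nonzero rows, so rank(B) = 3.
B has 3 columns; by rank–nullity, nullity = 3 − 3 = 0.

0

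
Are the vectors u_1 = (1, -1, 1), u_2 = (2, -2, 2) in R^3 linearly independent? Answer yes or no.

Form the matrix with these vectors as rows and row reduce.
R2 ← R2 − (2)·R1: [0, 0, 0]
1 nonzero row, so the 2 vectors span a space of dimension 1.
Since 1 < 2, the vectors are linearly dependent.

no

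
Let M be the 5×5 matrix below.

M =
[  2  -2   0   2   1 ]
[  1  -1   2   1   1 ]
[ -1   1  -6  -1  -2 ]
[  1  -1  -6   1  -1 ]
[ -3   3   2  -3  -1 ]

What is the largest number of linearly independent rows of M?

2

Row reduce to echelon form.
R2 ← R2 − (1/2)·R1: [0, 0, 2, 0, 1/2]
R3 ← R3 + (1/2)·R1: [0, 0, -6, 0, -3/2]
R4 ← R4 − (1/2)·R1: [0, 0, -6, 0, -3/2]
R5 ← R5 + (3/2)·R1: [0, 0, 2, 0, 1/2]
R3 ← R3 + (3)·R2: [0, 0, 0, 0, 0]
R4 ← R4 + (3)·R2: [0, 0, 0, 0, 0]
R5 ← R5 − R2: [0, 0, 0, 0, 0]
Echelon form has 2 nonzero rows, so rank(M) = 2.
The rank gives the maximum number of linearly independent rows: 2.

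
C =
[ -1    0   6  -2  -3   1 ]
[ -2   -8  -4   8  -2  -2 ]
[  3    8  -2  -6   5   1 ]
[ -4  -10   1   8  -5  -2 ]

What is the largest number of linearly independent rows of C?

Row reduce to echelon form.
R2 ← R2 − (2)·R1: [0, -8, -16, 12, 4, -4]
R3 ← R3 + (3)·R1: [0, 8, 16, -12, -4, 4]
R4 ← R4 − (4)·R1: [0, -10, -23, 16, 7, -6]
R3 ← R3 + R2: [0, 0, 0, 0, 0, 0]
R4 ← R4 − (5/4)·R2: [0, 0, -3, 1, 2, -1]
Swap R3 ↔ R4
Echelon form has 3 nonzero rows, so rank(C) = 3.
The rank gives the maximum number of linearly independent rows: 3.

3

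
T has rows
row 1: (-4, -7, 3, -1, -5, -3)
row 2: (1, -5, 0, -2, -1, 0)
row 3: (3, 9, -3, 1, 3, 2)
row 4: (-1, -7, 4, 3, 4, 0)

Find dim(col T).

Row reduce to echelon form.
R2 ← R2 + (1/4)·R1: [0, -27/4, 3/4, -9/4, -9/4, -3/4]
R3 ← R3 + (3/4)·R1: [0, 15/4, -3/4, 1/4, -3/4, -1/4]
R4 ← R4 − (1/4)·R1: [0, -21/4, 13/4, 13/4, 21/4, 3/4]
R3 ← R3 + (5/9)·R2: [0, 0, -1/3, -1, -2, -2/3]
R4 ← R4 − (7/9)·R2: [0, 0, 8/3, 5, 7, 4/3]
R4 ← R4 + (8)·R3: [0, 0, 0, -3, -9, -4]
Echelon form has 4 nonzero rows, so rank(T) = 4.
The column space has dimension equal to the rank: 4.

4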